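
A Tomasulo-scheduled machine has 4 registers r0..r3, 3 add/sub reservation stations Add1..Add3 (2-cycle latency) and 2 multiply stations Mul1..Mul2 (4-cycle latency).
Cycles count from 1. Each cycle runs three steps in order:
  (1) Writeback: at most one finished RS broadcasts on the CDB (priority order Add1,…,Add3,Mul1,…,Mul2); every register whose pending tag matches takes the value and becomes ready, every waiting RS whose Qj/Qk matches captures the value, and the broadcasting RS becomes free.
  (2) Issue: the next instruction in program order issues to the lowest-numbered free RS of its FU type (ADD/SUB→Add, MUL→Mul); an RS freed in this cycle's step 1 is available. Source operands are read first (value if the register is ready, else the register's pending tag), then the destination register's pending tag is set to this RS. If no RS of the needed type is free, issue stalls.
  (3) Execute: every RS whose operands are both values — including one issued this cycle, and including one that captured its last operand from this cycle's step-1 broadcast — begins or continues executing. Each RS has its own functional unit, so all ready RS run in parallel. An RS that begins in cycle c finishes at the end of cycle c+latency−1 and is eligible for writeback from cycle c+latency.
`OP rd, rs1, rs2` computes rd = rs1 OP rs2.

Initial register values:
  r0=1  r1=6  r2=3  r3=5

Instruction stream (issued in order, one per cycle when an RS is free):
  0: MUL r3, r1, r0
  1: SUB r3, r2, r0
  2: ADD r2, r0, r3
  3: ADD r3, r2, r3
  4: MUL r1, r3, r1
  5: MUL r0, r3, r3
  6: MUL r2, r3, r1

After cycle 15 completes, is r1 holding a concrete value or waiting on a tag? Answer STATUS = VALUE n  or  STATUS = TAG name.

cycle 1: issue MUL r3<-Mul1 // r0:1,r1:6,r2:3,r3:Mul1
cycle 2: issue SUB r3<-Add1 // r0:1,r1:6,r2:3,r3:Add1
cycle 3: issue ADD r2<-Add2 // r0:1,r1:6,r2:Add2,r3:Add1
cycle 4: CDB Add1=2; issue ADD r3<-Add1 // r0:1,r1:6,r2:Add2,r3:Add1
cycle 5: CDB Mul1=6; issue MUL r1<-Mul1 // r0:1,r1:Mul1,r2:Add2,r3:Add1
cycle 6: CDB Add2=3; issue MUL r0<-Mul2 // r0:Mul2,r1:Mul1,r2:3,r3:Add1
cycle 7: stall // r0:Mul2,r1:Mul1,r2:3,r3:Add1
cycle 8: CDB Add1=5; stall // r0:Mul2,r1:Mul1,r2:3,r3:5
cycle 9: stall // r0:Mul2,r1:Mul1,r2:3,r3:5
cycle 10: stall // r0:Mul2,r1:Mul1,r2:3,r3:5
cycle 11: stall // r0:Mul2,r1:Mul1,r2:3,r3:5
cycle 12: CDB Mul1=30; issue MUL r2<-Mul1 // r0:Mul2,r1:30,r2:Mul1,r3:5
cycle 13: CDB Mul2=25 // r0:25,r1:30,r2:Mul1,r3:5
cycle 14: - // r0:25,r1:30,r2:Mul1,r3:5
cycle 15: - // r0:25,r1:30,r2:Mul1,r3:5

STATUS = VALUE 30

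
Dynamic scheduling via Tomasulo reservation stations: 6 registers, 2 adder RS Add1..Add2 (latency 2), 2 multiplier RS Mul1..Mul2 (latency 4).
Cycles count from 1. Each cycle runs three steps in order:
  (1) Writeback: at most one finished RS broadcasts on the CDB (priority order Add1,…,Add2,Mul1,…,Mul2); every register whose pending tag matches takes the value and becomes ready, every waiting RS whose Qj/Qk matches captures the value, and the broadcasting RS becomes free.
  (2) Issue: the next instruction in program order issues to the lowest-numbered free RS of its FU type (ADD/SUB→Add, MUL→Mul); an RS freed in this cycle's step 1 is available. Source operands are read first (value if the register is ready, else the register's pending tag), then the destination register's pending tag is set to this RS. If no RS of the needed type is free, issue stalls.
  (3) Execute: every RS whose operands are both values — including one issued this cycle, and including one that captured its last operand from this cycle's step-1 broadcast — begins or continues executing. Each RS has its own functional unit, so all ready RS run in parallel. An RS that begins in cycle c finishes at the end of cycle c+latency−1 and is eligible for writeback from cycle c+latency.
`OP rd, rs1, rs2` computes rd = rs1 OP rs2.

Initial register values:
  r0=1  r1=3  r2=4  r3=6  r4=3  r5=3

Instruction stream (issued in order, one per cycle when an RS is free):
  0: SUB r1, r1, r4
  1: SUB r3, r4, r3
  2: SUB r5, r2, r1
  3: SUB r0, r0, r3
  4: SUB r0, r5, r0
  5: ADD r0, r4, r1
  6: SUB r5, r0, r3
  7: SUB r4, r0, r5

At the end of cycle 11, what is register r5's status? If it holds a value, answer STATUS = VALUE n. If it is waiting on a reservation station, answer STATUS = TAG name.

STATUS = VALUE 6

c1: issue SUB r1<-Add1 | r0:1,r1:Add1,r2:4,r3:6,r4:3,r5:3
c2: issue SUB r3<-Add2 | r0:1,r1:Add1,r2:4,r3:Add2,r4:3,r5:3
c3: CDB Add1=0; issue SUB r5<-Add1 | r0:1,r1:0,r2:4,r3:Add2,r4:3,r5:Add1
c4: CDB Add2=-3; issue SUB r0<-Add2 | r0:Add2,r1:0,r2:4,r3:-3,r4:3,r5:Add1
c5: CDB Add1=4; issue SUB r0<-Add1 | r0:Add1,r1:0,r2:4,r3:-3,r4:3,r5:4
c6: CDB Add2=4; issue ADD r0<-Add2 | r0:Add2,r1:0,r2:4,r3:-3,r4:3,r5:4
c7: stall | r0:Add2,r1:0,r2:4,r3:-3,r4:3,r5:4
c8: CDB Add1=0; issue SUB r5<-Add1 | r0:Add2,r1:0,r2:4,r3:-3,r4:3,r5:Add1
c9: CDB Add2=3; issue SUB r4<-Add2 | r0:3,r1:0,r2:4,r3:-3,r4:Add2,r5:Add1
c10: - | r0:3,r1:0,r2:4,r3:-3,r4:Add2,r5:Add1
c11: CDB Add1=6 | r0:3,r1:0,r2:4,r3:-3,r4:Add2,r5:6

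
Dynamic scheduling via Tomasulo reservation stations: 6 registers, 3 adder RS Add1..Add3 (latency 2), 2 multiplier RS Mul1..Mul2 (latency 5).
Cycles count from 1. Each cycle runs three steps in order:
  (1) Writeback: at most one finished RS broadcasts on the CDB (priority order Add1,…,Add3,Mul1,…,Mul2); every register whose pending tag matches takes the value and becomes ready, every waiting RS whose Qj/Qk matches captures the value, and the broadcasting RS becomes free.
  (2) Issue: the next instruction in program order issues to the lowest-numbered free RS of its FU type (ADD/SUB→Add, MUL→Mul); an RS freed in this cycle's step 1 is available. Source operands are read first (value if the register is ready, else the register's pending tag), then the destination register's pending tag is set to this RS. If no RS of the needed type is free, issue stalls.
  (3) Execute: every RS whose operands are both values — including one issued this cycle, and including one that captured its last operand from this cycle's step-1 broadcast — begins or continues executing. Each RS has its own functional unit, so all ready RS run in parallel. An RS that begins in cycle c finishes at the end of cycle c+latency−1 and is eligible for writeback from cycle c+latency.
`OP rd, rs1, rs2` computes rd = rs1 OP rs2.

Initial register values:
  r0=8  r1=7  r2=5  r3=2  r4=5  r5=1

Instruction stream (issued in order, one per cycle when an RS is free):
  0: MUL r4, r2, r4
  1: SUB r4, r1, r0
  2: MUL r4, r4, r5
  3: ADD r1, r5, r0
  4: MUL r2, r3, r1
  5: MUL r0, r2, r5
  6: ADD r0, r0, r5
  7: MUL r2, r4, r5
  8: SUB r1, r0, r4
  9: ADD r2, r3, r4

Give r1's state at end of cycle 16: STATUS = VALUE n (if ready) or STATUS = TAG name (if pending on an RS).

  c1: issue MUL r4<-Mul1  regs: r0:8,r1:7,r2:5,r3:2,r4:Mul1,r5:1
  c2: issue SUB r4<-Add1  regs: r0:8,r1:7,r2:5,r3:2,r4:Add1,r5:1
  c3: issue MUL r4<-Mul2  regs: r0:8,r1:7,r2:5,r3:2,r4:Mul2,r5:1
  c4: CDB Add1=-1; issue ADD r1<-Add1  regs: r0:8,r1:Add1,r2:5,r3:2,r4:Mul2,r5:1
  c5: stall  regs: r0:8,r1:Add1,r2:5,r3:2,r4:Mul2,r5:1
  c6: CDB Add1=9; stall  regs: r0:8,r1:9,r2:5,r3:2,r4:Mul2,r5:1
  c7: CDB Mul1=25; issue MUL r2<-Mul1  regs: r0:8,r1:9,r2:Mul1,r3:2,r4:Mul2,r5:1
  c8: stall  regs: r0:8,r1:9,r2:Mul1,r3:2,r4:Mul2,r5:1
  c9: CDB Mul2=-1; issue MUL r0<-Mul2  regs: r0:Mul2,r1:9,r2:Mul1,r3:2,r4:-1,r5:1
  c10: issue ADD r0<-Add1  regs: r0:Add1,r1:9,r2:Mul1,r3:2,r4:-1,r5:1
  c11: stall  regs: r0:Add1,r1:9,r2:Mul1,r3:2,r4:-1,r5:1
  c12: CDB Mul1=18; issue MUL r2<-Mul1  regs: r0:Add1,r1:9,r2:Mul1,r3:2,r4:-1,r5:1
  c13: issue SUB r1<-Add2  regs: r0:Add1,r1:Add2,r2:Mul1,r3:2,r4:-1,r5:1
  c14: issue ADD r2<-Add3  regs: r0:Add1,r1:Add2,r2:Add3,r3:2,r4:-1,r5:1
  c15: -  regs: r0:Add1,r1:Add2,r2:Add3,r3:2,r4:-1,r5:1
  c16: CDB Add3=1  regs: r0:Add1,r1:Add2,r2:1,r3:2,r4:-1,r5:1

STATUS = TAG Add2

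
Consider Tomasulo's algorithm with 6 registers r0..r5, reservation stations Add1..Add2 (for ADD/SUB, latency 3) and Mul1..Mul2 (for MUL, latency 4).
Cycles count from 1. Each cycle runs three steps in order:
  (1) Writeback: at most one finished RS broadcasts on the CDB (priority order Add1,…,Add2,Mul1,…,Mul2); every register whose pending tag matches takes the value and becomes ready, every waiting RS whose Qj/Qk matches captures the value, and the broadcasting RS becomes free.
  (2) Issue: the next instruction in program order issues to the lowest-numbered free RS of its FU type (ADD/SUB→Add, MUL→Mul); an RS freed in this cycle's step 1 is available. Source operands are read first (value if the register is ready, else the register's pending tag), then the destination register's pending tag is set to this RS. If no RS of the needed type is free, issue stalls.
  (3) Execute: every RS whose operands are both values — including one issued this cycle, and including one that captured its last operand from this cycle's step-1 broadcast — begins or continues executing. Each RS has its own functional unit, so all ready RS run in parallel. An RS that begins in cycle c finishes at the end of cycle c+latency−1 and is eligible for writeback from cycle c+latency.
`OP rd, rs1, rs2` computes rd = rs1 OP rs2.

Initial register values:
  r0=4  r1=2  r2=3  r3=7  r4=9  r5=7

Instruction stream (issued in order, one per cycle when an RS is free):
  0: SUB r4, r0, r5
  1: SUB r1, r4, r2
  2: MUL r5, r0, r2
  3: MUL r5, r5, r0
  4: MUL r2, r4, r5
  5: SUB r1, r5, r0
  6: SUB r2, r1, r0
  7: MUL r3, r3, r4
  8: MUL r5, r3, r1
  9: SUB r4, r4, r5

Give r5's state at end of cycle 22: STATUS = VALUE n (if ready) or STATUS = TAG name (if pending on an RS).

c1: issue SUB r4<-Add1 | r0:4,r1:2,r2:3,r3:7,r4:Add1,r5:7
c2: issue SUB r1<-Add2 | r0:4,r1:Add2,r2:3,r3:7,r4:Add1,r5:7
c3: issue MUL r5<-Mul1 | r0:4,r1:Add2,r2:3,r3:7,r4:Add1,r5:Mul1
c4: CDB Add1=-3; issue MUL r5<-Mul2 | r0:4,r1:Add2,r2:3,r3:7,r4:-3,r5:Mul2
c5: stall | r0:4,r1:Add2,r2:3,r3:7,r4:-3,r5:Mul2
c6: stall | r0:4,r1:Add2,r2:3,r3:7,r4:-3,r5:Mul2
c7: CDB Add2=-6; stall | r0:4,r1:-6,r2:3,r3:7,r4:-3,r5:Mul2
c8: CDB Mul1=12; issue MUL r2<-Mul1 | r0:4,r1:-6,r2:Mul1,r3:7,r4:-3,r5:Mul2
c9: issue SUB r1<-Add1 | r0:4,r1:Add1,r2:Mul1,r3:7,r4:-3,r5:Mul2
c10: issue SUB r2<-Add2 | r0:4,r1:Add1,r2:Add2,r3:7,r4:-3,r5:Mul2
c11: stall | r0:4,r1:Add1,r2:Add2,r3:7,r4:-3,r5:Mul2
c12: CDB Mul2=48; issue MUL r3<-Mul2 | r0:4,r1:Add1,r2:Add2,r3:Mul2,r4:-3,r5:48
c13: stall | r0:4,r1:Add1,r2:Add2,r3:Mul2,r4:-3,r5:48
c14: stall | r0:4,r1:Add1,r2:Add2,r3:Mul2,r4:-3,r5:48
c15: CDB Add1=44; stall | r0:4,r1:44,r2:Add2,r3:Mul2,r4:-3,r5:48
c16: CDB Mul1=-144; issue MUL r5<-Mul1 | r0:4,r1:44,r2:Add2,r3:Mul2,r4:-3,r5:Mul1
c17: CDB Mul2=-21; issue SUB r4<-Add1 | r0:4,r1:44,r2:Add2,r3:-21,r4:Add1,r5:Mul1
c18: CDB Add2=40 | r0:4,r1:44,r2:40,r3:-21,r4:Add1,r5:Mul1
c19: - | r0:4,r1:44,r2:40,r3:-21,r4:Add1,r5:Mul1
c20: - | r0:4,r1:44,r2:40,r3:-21,r4:Add1,r5:Mul1
c21: CDB Mul1=-924 | r0:4,r1:44,r2:40,r3:-21,r4:Add1,r5:-924
c22: - | r0:4,r1:44,r2:40,r3:-21,r4:Add1,r5:-924

STATUS = VALUE -924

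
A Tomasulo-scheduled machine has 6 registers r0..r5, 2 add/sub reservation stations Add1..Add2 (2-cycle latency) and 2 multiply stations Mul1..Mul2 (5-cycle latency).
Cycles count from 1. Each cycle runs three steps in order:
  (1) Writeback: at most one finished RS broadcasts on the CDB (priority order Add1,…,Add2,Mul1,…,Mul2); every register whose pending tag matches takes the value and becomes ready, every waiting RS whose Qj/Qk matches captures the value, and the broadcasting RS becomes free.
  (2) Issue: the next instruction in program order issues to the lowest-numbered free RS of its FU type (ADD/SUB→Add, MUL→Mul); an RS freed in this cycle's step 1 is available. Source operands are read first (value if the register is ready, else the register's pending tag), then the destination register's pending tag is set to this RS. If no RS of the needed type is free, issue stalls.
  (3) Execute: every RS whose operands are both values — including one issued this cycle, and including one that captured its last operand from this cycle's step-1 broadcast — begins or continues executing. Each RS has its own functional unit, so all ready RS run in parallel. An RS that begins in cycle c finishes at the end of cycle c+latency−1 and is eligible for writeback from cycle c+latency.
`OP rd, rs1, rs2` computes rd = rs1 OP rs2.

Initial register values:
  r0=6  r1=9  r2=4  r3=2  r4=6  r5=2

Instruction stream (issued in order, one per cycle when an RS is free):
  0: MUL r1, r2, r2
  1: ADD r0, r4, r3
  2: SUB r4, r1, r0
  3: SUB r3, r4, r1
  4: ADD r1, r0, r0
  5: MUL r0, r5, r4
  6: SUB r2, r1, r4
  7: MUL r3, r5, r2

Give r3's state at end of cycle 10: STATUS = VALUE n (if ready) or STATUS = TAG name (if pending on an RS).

cycle 1: issue MUL r1<-Mul1 // r0:6,r1:Mul1,r2:4,r3:2,r4:6,r5:2
cycle 2: issue ADD r0<-Add1 // r0:Add1,r1:Mul1,r2:4,r3:2,r4:6,r5:2
cycle 3: issue SUB r4<-Add2 // r0:Add1,r1:Mul1,r2:4,r3:2,r4:Add2,r5:2
cycle 4: CDB Add1=8; issue SUB r3<-Add1 // r0:8,r1:Mul1,r2:4,r3:Add1,r4:Add2,r5:2
cycle 5: stall // r0:8,r1:Mul1,r2:4,r3:Add1,r4:Add2,r5:2
cycle 6: CDB Mul1=16; stall // r0:8,r1:16,r2:4,r3:Add1,r4:Add2,r5:2
cycle 7: stall // r0:8,r1:16,r2:4,r3:Add1,r4:Add2,r5:2
cycle 8: CDB Add2=8; issue ADD r1<-Add2 // r0:8,r1:Add2,r2:4,r3:Add1,r4:8,r5:2
cycle 9: issue MUL r0<-Mul1 // r0:Mul1,r1:Add2,r2:4,r3:Add1,r4:8,r5:2
cycle 10: CDB Add1=-8; issue SUB r2<-Add1 // r0:Mul1,r1:Add2,r2:Add1,r3:-8,r4:8,r5:2

STATUS = VALUE -8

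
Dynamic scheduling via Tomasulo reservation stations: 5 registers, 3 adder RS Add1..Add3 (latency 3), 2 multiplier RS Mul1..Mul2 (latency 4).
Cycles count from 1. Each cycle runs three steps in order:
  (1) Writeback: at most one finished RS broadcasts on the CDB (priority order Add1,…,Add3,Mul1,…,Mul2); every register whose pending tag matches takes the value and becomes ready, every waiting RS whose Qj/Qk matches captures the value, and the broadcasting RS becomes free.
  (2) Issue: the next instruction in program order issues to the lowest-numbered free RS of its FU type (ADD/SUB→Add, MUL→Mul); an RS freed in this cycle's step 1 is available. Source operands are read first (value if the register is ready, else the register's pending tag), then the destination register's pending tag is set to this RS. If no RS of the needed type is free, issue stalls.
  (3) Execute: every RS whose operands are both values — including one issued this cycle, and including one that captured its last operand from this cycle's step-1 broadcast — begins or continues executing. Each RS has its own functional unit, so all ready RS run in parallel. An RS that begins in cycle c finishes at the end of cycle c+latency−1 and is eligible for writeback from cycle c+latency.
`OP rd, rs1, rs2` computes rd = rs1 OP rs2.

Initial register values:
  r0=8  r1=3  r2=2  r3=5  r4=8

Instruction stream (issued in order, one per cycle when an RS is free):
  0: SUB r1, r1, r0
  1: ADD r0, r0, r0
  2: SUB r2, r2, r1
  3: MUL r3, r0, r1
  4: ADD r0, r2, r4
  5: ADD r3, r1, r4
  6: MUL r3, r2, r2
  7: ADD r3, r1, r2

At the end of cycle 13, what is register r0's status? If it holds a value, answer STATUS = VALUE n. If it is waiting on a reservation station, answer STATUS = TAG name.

STATUS = VALUE 15

  c1: issue SUB r1<-Add1  regs: r0:8,r1:Add1,r2:2,r3:5,r4:8
  c2: issue ADD r0<-Add2  regs: r0:Add2,r1:Add1,r2:2,r3:5,r4:8
  c3: issue SUB r2<-Add3  regs: r0:Add2,r1:Add1,r2:Add3,r3:5,r4:8
  c4: CDB Add1=-5; issue MUL r3<-Mul1  regs: r0:Add2,r1:-5,r2:Add3,r3:Mul1,r4:8
  c5: CDB Add2=16; issue ADD r0<-Add1  regs: r0:Add1,r1:-5,r2:Add3,r3:Mul1,r4:8
  c6: issue ADD r3<-Add2  regs: r0:Add1,r1:-5,r2:Add3,r3:Add2,r4:8
  c7: CDB Add3=7; issue MUL r3<-Mul2  regs: r0:Add1,r1:-5,r2:7,r3:Mul2,r4:8
  c8: issue ADD r3<-Add3  regs: r0:Add1,r1:-5,r2:7,r3:Add3,r4:8
  c9: CDB Add2=3  regs: r0:Add1,r1:-5,r2:7,r3:Add3,r4:8
  c10: CDB Add1=15  regs: r0:15,r1:-5,r2:7,r3:Add3,r4:8
  c11: CDB Add3=2  regs: r0:15,r1:-5,r2:7,r3:2,r4:8
  c12: CDB Mul1=-80  regs: r0:15,r1:-5,r2:7,r3:2,r4:8
  c13: CDB Mul2=49  regs: r0:15,r1:-5,r2:7,r3:2,r4:8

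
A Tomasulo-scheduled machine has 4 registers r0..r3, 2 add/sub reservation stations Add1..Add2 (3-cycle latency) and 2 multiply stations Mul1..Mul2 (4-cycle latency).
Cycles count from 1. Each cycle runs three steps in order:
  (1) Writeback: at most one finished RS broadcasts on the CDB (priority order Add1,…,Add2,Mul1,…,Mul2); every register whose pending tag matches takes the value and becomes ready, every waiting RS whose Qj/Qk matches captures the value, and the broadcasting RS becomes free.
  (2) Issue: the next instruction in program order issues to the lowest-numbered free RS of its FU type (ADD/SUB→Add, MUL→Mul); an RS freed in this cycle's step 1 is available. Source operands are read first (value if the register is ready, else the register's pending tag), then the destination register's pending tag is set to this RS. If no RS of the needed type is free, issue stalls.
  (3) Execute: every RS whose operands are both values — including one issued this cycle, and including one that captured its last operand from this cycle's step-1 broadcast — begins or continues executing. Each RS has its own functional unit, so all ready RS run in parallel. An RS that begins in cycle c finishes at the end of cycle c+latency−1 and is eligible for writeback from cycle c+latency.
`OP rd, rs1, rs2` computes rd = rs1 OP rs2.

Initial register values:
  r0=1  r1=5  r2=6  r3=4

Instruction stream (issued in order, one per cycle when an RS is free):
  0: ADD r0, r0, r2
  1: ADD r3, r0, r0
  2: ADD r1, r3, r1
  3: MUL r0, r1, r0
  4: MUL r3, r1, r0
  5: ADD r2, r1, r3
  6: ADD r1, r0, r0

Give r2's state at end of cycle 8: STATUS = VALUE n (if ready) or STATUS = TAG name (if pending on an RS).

cycle 1: issue ADD r0<-Add1 // r0:Add1,r1:5,r2:6,r3:4
cycle 2: issue ADD r3<-Add2 // r0:Add1,r1:5,r2:6,r3:Add2
cycle 3: stall // r0:Add1,r1:5,r2:6,r3:Add2
cycle 4: CDB Add1=7; issue ADD r1<-Add1 // r0:7,r1:Add1,r2:6,r3:Add2
cycle 5: issue MUL r0<-Mul1 // r0:Mul1,r1:Add1,r2:6,r3:Add2
cycle 6: issue MUL r3<-Mul2 // r0:Mul1,r1:Add1,r2:6,r3:Mul2
cycle 7: CDB Add2=14; issue ADD r2<-Add2 // r0:Mul1,r1:Add1,r2:Add2,r3:Mul2
cycle 8: stall // r0:Mul1,r1:Add1,r2:Add2,r3:Mul2

STATUS = TAG Add2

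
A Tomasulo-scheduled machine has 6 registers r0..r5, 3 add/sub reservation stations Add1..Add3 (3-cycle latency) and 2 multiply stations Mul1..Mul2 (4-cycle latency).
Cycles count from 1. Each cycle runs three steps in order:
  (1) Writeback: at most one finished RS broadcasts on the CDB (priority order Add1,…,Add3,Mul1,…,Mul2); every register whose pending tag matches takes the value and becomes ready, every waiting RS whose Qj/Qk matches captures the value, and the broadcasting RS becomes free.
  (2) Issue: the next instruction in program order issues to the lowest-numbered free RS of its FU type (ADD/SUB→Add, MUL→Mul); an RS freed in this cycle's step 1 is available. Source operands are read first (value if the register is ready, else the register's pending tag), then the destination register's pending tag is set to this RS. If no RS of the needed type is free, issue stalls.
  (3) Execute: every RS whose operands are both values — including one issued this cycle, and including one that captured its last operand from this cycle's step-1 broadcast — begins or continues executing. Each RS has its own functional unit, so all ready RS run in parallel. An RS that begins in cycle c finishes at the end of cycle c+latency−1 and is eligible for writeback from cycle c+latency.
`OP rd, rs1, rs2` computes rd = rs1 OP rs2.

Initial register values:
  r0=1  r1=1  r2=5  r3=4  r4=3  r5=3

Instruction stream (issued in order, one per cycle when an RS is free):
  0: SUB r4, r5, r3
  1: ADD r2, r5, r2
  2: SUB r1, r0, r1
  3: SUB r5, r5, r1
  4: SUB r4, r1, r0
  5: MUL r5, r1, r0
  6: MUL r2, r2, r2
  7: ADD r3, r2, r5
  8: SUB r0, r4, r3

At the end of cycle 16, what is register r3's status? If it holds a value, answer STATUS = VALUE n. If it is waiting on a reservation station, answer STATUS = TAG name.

c1: issue SUB r4<-Add1 | r0:1,r1:1,r2:5,r3:4,r4:Add1,r5:3
c2: issue ADD r2<-Add2 | r0:1,r1:1,r2:Add2,r3:4,r4:Add1,r5:3
c3: issue SUB r1<-Add3 | r0:1,r1:Add3,r2:Add2,r3:4,r4:Add1,r5:3
c4: CDB Add1=-1; issue SUB r5<-Add1 | r0:1,r1:Add3,r2:Add2,r3:4,r4:-1,r5:Add1
c5: CDB Add2=8; issue SUB r4<-Add2 | r0:1,r1:Add3,r2:8,r3:4,r4:Add2,r5:Add1
c6: CDB Add3=0; issue MUL r5<-Mul1 | r0:1,r1:0,r2:8,r3:4,r4:Add2,r5:Mul1
c7: issue MUL r2<-Mul2 | r0:1,r1:0,r2:Mul2,r3:4,r4:Add2,r5:Mul1
c8: issue ADD r3<-Add3 | r0:1,r1:0,r2:Mul2,r3:Add3,r4:Add2,r5:Mul1
c9: CDB Add1=3; issue SUB r0<-Add1 | r0:Add1,r1:0,r2:Mul2,r3:Add3,r4:Add2,r5:Mul1
c10: CDB Add2=-1 | r0:Add1,r1:0,r2:Mul2,r3:Add3,r4:-1,r5:Mul1
c11: CDB Mul1=0 | r0:Add1,r1:0,r2:Mul2,r3:Add3,r4:-1,r5:0
c12: CDB Mul2=64 | r0:Add1,r1:0,r2:64,r3:Add3,r4:-1,r5:0
c13: - | r0:Add1,r1:0,r2:64,r3:Add3,r4:-1,r5:0
c14: - | r0:Add1,r1:0,r2:64,r3:Add3,r4:-1,r5:0
c15: CDB Add3=64 | r0:Add1,r1:0,r2:64,r3:64,r4:-1,r5:0
c16: - | r0:Add1,r1:0,r2:64,r3:64,r4:-1,r5:0

STATUS = VALUE 64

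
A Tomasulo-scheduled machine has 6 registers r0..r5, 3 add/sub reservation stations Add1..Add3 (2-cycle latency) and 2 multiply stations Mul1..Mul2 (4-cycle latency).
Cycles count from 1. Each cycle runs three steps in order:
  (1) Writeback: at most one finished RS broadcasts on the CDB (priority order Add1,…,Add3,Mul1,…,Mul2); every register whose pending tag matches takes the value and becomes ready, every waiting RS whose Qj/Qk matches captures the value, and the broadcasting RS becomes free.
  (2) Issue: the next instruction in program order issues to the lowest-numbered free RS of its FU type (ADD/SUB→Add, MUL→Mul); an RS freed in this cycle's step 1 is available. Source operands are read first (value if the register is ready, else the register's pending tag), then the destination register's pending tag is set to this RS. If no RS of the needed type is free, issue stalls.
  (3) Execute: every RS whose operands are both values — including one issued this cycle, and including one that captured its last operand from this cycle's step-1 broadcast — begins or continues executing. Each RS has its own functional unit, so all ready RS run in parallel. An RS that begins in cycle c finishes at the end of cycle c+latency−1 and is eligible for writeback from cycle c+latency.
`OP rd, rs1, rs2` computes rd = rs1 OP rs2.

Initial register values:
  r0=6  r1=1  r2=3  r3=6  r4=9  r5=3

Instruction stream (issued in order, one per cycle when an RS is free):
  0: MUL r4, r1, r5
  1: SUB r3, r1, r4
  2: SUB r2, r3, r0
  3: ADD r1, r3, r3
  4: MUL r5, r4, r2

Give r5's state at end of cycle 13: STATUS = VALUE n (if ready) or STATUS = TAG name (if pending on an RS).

STATUS = VALUE -24

  c1: issue MUL r4<-Mul1  regs: r0:6,r1:1,r2:3,r3:6,r4:Mul1,r5:3
  c2: issue SUB r3<-Add1  regs: r0:6,r1:1,r2:3,r3:Add1,r4:Mul1,r5:3
  c3: issue SUB r2<-Add2  regs: r0:6,r1:1,r2:Add2,r3:Add1,r4:Mul1,r5:3
  c4: issue ADD r1<-Add3  regs: r0:6,r1:Add3,r2:Add2,r3:Add1,r4:Mul1,r5:3
  c5: CDB Mul1=3; issue MUL r5<-Mul1  regs: r0:6,r1:Add3,r2:Add2,r3:Add1,r4:3,r5:Mul1
  c6: -  regs: r0:6,r1:Add3,r2:Add2,r3:Add1,r4:3,r5:Mul1
  c7: CDB Add1=-2  regs: r0:6,r1:Add3,r2:Add2,r3:-2,r4:3,r5:Mul1
  c8: -  regs: r0:6,r1:Add3,r2:Add2,r3:-2,r4:3,r5:Mul1
  c9: CDB Add2=-8  regs: r0:6,r1:Add3,r2:-8,r3:-2,r4:3,r5:Mul1
  c10: CDB Add3=-4  regs: r0:6,r1:-4,r2:-8,r3:-2,r4:3,r5:Mul1
  c11: -  regs: r0:6,r1:-4,r2:-8,r3:-2,r4:3,r5:Mul1
  c12: -  regs: r0:6,r1:-4,r2:-8,r3:-2,r4:3,r5:Mul1
  c13: CDB Mul1=-24  regs: r0:6,r1:-4,r2:-8,r3:-2,r4:3,r5:-24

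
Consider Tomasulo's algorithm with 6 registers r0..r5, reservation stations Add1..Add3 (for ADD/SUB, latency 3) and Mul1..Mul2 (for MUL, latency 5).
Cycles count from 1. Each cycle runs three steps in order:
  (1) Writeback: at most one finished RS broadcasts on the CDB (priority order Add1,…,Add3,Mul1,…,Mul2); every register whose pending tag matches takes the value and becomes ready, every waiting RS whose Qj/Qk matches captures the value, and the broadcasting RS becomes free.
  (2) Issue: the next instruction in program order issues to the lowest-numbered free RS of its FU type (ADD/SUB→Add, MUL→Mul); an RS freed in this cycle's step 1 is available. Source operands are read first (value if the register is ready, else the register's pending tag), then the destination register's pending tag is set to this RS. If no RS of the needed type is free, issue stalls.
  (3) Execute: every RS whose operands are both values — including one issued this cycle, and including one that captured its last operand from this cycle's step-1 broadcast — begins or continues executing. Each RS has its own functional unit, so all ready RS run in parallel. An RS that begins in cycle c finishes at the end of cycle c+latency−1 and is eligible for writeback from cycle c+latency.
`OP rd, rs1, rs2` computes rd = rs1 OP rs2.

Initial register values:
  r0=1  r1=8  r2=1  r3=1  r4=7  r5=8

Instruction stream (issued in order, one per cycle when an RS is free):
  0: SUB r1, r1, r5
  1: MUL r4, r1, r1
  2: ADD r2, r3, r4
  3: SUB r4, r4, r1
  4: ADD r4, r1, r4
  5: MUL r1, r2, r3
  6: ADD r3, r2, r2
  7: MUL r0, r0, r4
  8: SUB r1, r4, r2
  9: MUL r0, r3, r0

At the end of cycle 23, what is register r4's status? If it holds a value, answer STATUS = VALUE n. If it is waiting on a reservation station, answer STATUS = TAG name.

STATUS = VALUE 0

c1: issue SUB r1<-Add1 | r0:1,r1:Add1,r2:1,r3:1,r4:7,r5:8
c2: issue MUL r4<-Mul1 | r0:1,r1:Add1,r2:1,r3:1,r4:Mul1,r5:8
c3: issue ADD r2<-Add2 | r0:1,r1:Add1,r2:Add2,r3:1,r4:Mul1,r5:8
c4: CDB Add1=0; issue SUB r4<-Add1 | r0:1,r1:0,r2:Add2,r3:1,r4:Add1,r5:8
c5: issue ADD r4<-Add3 | r0:1,r1:0,r2:Add2,r3:1,r4:Add3,r5:8
c6: issue MUL r1<-Mul2 | r0:1,r1:Mul2,r2:Add2,r3:1,r4:Add3,r5:8
c7: stall | r0:1,r1:Mul2,r2:Add2,r3:1,r4:Add3,r5:8
c8: stall | r0:1,r1:Mul2,r2:Add2,r3:1,r4:Add3,r5:8
c9: CDB Mul1=0; stall | r0:1,r1:Mul2,r2:Add2,r3:1,r4:Add3,r5:8
c10: stall | r0:1,r1:Mul2,r2:Add2,r3:1,r4:Add3,r5:8
c11: stall | r0:1,r1:Mul2,r2:Add2,r3:1,r4:Add3,r5:8
c12: CDB Add1=0; issue ADD r3<-Add1 | r0:1,r1:Mul2,r2:Add2,r3:Add1,r4:Add3,r5:8
c13: CDB Add2=1; issue MUL r0<-Mul1 | r0:Mul1,r1:Mul2,r2:1,r3:Add1,r4:Add3,r5:8
c14: issue SUB r1<-Add2 | r0:Mul1,r1:Add2,r2:1,r3:Add1,r4:Add3,r5:8
c15: CDB Add3=0; stall | r0:Mul1,r1:Add2,r2:1,r3:Add1,r4:0,r5:8
c16: CDB Add1=2; stall | r0:Mul1,r1:Add2,r2:1,r3:2,r4:0,r5:8
c17: stall | r0:Mul1,r1:Add2,r2:1,r3:2,r4:0,r5:8
c18: CDB Add2=-1; stall | r0:Mul1,r1:-1,r2:1,r3:2,r4:0,r5:8
c19: CDB Mul2=1; issue MUL r0<-Mul2 | r0:Mul2,r1:-1,r2:1,r3:2,r4:0,r5:8
c20: CDB Mul1=0 | r0:Mul2,r1:-1,r2:1,r3:2,r4:0,r5:8
c21: - | r0:Mul2,r1:-1,r2:1,r3:2,r4:0,r5:8
c22: - | r0:Mul2,r1:-1,r2:1,r3:2,r4:0,r5:8
c23: - | r0:Mul2,r1:-1,r2:1,r3:2,r4:0,r5:8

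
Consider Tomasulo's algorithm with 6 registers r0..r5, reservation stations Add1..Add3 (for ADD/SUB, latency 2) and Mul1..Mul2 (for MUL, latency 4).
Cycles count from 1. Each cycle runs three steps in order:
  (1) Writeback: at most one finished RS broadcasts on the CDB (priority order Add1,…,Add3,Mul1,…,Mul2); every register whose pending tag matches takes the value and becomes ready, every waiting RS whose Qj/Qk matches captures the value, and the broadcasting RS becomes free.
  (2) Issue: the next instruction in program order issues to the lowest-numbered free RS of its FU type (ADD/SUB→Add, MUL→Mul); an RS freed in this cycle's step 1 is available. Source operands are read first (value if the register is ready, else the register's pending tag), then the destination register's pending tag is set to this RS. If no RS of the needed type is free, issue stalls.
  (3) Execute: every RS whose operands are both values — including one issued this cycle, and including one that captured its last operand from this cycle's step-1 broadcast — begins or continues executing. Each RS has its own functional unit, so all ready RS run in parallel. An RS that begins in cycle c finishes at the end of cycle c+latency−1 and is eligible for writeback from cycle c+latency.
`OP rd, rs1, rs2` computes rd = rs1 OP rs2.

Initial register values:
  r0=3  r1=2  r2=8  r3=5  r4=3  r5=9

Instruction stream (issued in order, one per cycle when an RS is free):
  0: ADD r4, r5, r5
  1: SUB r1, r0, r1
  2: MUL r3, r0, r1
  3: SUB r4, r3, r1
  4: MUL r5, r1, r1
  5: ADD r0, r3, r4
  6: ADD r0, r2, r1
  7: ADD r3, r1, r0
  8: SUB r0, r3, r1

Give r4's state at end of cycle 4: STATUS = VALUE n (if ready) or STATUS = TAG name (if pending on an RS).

STATUS = TAG Add1

  c1: issue ADD r4<-Add1  regs: r0:3,r1:2,r2:8,r3:5,r4:Add1,r5:9
  c2: issue SUB r1<-Add2  regs: r0:3,r1:Add2,r2:8,r3:5,r4:Add1,r5:9
  c3: CDB Add1=18; issue MUL r3<-Mul1  regs: r0:3,r1:Add2,r2:8,r3:Mul1,r4:18,r5:9
  c4: CDB Add2=1; issue SUB r4<-Add1  regs: r0:3,r1:1,r2:8,r3:Mul1,r4:Add1,r5:9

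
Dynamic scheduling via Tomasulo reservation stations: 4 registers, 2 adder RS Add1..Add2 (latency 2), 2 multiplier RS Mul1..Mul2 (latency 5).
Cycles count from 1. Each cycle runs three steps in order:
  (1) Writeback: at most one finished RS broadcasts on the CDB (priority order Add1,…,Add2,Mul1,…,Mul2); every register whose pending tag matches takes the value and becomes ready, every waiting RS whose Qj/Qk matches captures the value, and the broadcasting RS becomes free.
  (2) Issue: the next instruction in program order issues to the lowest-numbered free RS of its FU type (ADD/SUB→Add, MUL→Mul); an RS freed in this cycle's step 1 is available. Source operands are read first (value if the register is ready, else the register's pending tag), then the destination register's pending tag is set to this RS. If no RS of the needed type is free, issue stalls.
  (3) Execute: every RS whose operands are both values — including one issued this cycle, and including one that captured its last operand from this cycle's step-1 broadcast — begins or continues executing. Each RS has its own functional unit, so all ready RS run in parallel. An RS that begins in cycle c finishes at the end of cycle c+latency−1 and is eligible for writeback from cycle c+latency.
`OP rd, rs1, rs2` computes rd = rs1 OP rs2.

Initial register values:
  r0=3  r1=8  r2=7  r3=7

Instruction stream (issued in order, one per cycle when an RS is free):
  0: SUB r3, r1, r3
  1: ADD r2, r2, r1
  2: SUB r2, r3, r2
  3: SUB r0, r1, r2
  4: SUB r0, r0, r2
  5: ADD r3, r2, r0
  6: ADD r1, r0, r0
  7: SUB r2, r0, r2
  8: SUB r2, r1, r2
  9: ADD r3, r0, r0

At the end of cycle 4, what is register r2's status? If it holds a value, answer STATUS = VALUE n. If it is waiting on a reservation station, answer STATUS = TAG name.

STATUS = TAG Add1

  c1: issue SUB r3<-Add1  regs: r0:3,r1:8,r2:7,r3:Add1
  c2: issue ADD r2<-Add2  regs: r0:3,r1:8,r2:Add2,r3:Add1
  c3: CDB Add1=1; issue SUB r2<-Add1  regs: r0:3,r1:8,r2:Add1,r3:1
  c4: CDB Add2=15; issue SUB r0<-Add2  regs: r0:Add2,r1:8,r2:Add1,r3:1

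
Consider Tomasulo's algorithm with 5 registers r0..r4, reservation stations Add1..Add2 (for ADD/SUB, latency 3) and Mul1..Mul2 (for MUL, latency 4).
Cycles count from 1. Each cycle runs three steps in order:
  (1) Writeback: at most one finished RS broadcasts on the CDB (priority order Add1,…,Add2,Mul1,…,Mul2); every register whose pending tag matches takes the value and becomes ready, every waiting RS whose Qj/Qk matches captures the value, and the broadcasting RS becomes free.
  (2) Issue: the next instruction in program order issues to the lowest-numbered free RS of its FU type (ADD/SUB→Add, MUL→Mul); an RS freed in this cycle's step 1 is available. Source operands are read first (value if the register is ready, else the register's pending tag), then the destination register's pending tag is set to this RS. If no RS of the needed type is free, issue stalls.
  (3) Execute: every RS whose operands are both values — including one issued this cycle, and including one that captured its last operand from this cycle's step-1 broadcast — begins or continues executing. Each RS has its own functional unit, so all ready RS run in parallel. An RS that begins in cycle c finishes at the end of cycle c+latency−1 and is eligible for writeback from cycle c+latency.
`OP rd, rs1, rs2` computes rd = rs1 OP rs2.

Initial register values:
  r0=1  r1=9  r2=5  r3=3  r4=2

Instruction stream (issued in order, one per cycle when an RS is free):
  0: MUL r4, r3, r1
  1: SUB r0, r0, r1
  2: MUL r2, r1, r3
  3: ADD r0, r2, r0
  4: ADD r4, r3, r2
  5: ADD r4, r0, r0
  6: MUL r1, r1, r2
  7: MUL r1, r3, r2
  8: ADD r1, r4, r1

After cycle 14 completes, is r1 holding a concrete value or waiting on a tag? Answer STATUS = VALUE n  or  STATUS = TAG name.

STATUS = TAG Add2

  c1: issue MUL r4<-Mul1  regs: r0:1,r1:9,r2:5,r3:3,r4:Mul1
  c2: issue SUB r0<-Add1  regs: r0:Add1,r1:9,r2:5,r3:3,r4:Mul1
  c3: issue MUL r2<-Mul2  regs: r0:Add1,r1:9,r2:Mul2,r3:3,r4:Mul1
  c4: issue ADD r0<-Add2  regs: r0:Add2,r1:9,r2:Mul2,r3:3,r4:Mul1
  c5: CDB Add1=-8; issue ADD r4<-Add1  regs: r0:Add2,r1:9,r2:Mul2,r3:3,r4:Add1
  c6: CDB Mul1=27; stall  regs: r0:Add2,r1:9,r2:Mul2,r3:3,r4:Add1
  c7: CDB Mul2=27; stall  regs: r0:Add2,r1:9,r2:27,r3:3,r4:Add1
  c8: stall  regs: r0:Add2,r1:9,r2:27,r3:3,r4:Add1
  c9: stall  regs: r0:Add2,r1:9,r2:27,r3:3,r4:Add1
  c10: CDB Add1=30; issue ADD r4<-Add1  regs: r0:Add2,r1:9,r2:27,r3:3,r4:Add1
  c11: CDB Add2=19; issue MUL r1<-Mul1  regs: r0:19,r1:Mul1,r2:27,r3:3,r4:Add1
  c12: issue MUL r1<-Mul2  regs: r0:19,r1:Mul2,r2:27,r3:3,r4:Add1
  c13: issue ADD r1<-Add2  regs: r0:19,r1:Add2,r2:27,r3:3,r4:Add1
  c14: CDB Add1=38  regs: r0:19,r1:Add2,r2:27,r3:3,r4:38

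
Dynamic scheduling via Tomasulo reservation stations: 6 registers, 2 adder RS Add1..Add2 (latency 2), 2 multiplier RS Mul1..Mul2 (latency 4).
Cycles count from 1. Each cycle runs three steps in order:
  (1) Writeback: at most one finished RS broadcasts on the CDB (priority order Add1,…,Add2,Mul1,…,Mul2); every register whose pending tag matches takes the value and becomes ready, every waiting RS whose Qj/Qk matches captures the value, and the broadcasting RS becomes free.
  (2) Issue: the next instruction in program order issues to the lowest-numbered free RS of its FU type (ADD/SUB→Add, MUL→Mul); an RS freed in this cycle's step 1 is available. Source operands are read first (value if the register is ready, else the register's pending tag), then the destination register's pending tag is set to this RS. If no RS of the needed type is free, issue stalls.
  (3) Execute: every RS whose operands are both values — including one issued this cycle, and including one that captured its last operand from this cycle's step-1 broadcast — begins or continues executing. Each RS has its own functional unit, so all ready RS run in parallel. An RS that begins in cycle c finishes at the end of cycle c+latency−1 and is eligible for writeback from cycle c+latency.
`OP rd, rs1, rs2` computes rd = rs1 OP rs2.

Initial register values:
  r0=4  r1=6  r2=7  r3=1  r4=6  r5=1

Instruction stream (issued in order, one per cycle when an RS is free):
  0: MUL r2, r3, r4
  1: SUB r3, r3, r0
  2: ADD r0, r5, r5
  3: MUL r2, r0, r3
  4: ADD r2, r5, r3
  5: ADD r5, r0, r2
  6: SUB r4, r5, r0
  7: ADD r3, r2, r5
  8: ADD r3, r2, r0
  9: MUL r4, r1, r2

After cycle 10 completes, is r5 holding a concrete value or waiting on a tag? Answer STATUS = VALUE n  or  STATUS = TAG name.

STATUS = VALUE 0

cycle 1: issue MUL r2<-Mul1 // r0:4,r1:6,r2:Mul1,r3:1,r4:6,r5:1
cycle 2: issue SUB r3<-Add1 // r0:4,r1:6,r2:Mul1,r3:Add1,r4:6,r5:1
cycle 3: issue ADD r0<-Add2 // r0:Add2,r1:6,r2:Mul1,r3:Add1,r4:6,r5:1
cycle 4: CDB Add1=-3; issue MUL r2<-Mul2 // r0:Add2,r1:6,r2:Mul2,r3:-3,r4:6,r5:1
cycle 5: CDB Add2=2; issue ADD r2<-Add1 // r0:2,r1:6,r2:Add1,r3:-3,r4:6,r5:1
cycle 6: CDB Mul1=6; issue ADD r5<-Add2 // r0:2,r1:6,r2:Add1,r3:-3,r4:6,r5:Add2
cycle 7: CDB Add1=-2; issue SUB r4<-Add1 // r0:2,r1:6,r2:-2,r3:-3,r4:Add1,r5:Add2
cycle 8: stall // r0:2,r1:6,r2:-2,r3:-3,r4:Add1,r5:Add2
cycle 9: CDB Add2=0; issue ADD r3<-Add2 // r0:2,r1:6,r2:-2,r3:Add2,r4:Add1,r5:0
cycle 10: CDB Mul2=-6; stall // r0:2,r1:6,r2:-2,r3:Add2,r4:Add1,r5:0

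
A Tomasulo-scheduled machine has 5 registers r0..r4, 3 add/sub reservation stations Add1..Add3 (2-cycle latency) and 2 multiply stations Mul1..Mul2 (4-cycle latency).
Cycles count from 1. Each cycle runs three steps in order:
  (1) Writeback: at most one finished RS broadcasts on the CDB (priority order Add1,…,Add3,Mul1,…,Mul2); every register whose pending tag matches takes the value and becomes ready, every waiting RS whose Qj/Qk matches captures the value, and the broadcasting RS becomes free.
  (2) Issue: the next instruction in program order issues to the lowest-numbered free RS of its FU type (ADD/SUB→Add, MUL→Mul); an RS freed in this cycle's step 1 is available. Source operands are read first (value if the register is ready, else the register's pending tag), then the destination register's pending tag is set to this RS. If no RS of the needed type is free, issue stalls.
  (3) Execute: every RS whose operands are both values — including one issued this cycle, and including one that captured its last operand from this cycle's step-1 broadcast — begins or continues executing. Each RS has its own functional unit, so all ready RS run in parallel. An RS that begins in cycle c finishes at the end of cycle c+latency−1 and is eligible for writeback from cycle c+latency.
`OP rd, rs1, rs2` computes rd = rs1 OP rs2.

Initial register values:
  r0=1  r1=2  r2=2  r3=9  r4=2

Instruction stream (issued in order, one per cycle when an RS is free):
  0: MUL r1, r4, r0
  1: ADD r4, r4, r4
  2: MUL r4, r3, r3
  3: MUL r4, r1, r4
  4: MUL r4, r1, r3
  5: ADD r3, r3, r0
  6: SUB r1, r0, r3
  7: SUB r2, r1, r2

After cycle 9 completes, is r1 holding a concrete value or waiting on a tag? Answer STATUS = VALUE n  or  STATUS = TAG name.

  c1: issue MUL r1<-Mul1  regs: r0:1,r1:Mul1,r2:2,r3:9,r4:2
  c2: issue ADD r4<-Add1  regs: r0:1,r1:Mul1,r2:2,r3:9,r4:Add1
  c3: issue MUL r4<-Mul2  regs: r0:1,r1:Mul1,r2:2,r3:9,r4:Mul2
  c4: CDB Add1=4; stall  regs: r0:1,r1:Mul1,r2:2,r3:9,r4:Mul2
  c5: CDB Mul1=2; issue MUL r4<-Mul1  regs: r0:1,r1:2,r2:2,r3:9,r4:Mul1
  c6: stall  regs: r0:1,r1:2,r2:2,r3:9,r4:Mul1
  c7: CDB Mul2=81; issue MUL r4<-Mul2  regs: r0:1,r1:2,r2:2,r3:9,r4:Mul2
  c8: issue ADD r3<-Add1  regs: r0:1,r1:2,r2:2,r3:Add1,r4:Mul2
  c9: issue SUB r1<-Add2  regs: r0:1,r1:Add2,r2:2,r3:Add1,r4:Mul2

STATUS = TAG Add2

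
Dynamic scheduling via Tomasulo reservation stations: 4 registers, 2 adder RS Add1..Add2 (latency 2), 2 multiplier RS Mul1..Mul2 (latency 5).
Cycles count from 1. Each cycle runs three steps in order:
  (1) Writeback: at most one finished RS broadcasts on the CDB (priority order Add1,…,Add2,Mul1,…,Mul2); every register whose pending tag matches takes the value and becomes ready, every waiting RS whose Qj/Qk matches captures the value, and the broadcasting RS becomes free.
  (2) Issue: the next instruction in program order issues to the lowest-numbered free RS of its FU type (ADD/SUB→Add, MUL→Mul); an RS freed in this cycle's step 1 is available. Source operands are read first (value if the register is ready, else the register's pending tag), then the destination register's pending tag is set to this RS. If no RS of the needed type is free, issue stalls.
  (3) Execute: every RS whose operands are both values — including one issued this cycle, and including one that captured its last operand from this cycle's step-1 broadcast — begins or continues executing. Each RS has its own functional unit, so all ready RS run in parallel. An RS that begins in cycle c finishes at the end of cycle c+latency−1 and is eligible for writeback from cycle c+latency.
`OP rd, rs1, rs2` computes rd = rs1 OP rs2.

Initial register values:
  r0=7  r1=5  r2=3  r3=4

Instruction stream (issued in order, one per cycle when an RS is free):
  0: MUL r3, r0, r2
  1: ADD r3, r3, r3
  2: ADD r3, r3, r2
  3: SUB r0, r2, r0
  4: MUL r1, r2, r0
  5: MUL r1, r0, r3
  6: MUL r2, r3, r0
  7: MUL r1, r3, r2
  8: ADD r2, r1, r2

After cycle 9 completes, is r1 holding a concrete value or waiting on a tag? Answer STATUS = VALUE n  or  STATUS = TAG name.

STATUS = TAG Mul1

c1: issue MUL r3<-Mul1 | r0:7,r1:5,r2:3,r3:Mul1
c2: issue ADD r3<-Add1 | r0:7,r1:5,r2:3,r3:Add1
c3: issue ADD r3<-Add2 | r0:7,r1:5,r2:3,r3:Add2
c4: stall | r0:7,r1:5,r2:3,r3:Add2
c5: stall | r0:7,r1:5,r2:3,r3:Add2
c6: CDB Mul1=21; stall | r0:7,r1:5,r2:3,r3:Add2
c7: stall | r0:7,r1:5,r2:3,r3:Add2
c8: CDB Add1=42; issue SUB r0<-Add1 | r0:Add1,r1:5,r2:3,r3:Add2
c9: issue MUL r1<-Mul1 | r0:Add1,r1:Mul1,r2:3,r3:Add2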